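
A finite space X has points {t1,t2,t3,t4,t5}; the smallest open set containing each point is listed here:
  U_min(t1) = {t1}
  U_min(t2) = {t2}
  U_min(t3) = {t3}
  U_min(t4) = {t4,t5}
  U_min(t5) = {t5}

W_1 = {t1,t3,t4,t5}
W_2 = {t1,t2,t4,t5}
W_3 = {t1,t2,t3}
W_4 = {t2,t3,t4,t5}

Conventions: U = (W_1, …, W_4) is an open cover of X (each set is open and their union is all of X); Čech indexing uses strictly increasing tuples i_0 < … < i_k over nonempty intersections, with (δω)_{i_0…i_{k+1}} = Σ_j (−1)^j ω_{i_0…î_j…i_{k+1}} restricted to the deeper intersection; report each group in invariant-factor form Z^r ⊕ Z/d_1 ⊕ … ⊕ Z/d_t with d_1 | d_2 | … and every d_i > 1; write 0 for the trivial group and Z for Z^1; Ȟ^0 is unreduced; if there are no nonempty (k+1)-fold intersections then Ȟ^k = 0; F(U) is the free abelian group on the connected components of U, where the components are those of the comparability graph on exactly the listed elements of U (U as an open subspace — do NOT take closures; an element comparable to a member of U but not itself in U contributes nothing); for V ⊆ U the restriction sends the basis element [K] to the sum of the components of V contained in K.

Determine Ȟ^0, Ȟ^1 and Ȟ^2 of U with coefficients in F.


Ȟ^0(U;F) ≅ Z^4, Ȟ^1(U;F) ≅ 0, Ȟ^2(U;F) ≅ 0

intersection data:
  W12={t1,t4,t5} W13={t1,t3} W14={t3,t4,t5} W23={t1,t2} W24={t2,t4,t5} W34={t2,t3}
  W123={t1} W124={t4,t5} W134={t3} W234={t2}
components per intersection:
  W1: {t1} {t3} {t4,t5}
  W2: {t1} {t2} {t4,t5}
  W3: {t1} {t2} {t3}
  W4: {t2} {t3} {t4,t5}
  W12: {t1} {t4,t5}
  W13: {t1} {t3}
  W14: {t3} {t4,t5}
  W23: {t1} {t2}
  W24: {t2} {t4,t5}
  W34: {t2} {t3}
  W123: {t1}
  W124: {t4,t5}
  W134: {t3}
  W234: {t2}
C dims 12,12,4; δ0: rk 8, SNF 1^8; δ1: rk 4, SNF 1^4
Ȟ^0 = (12 − 8) − 0 = 4, so Ȟ^0 ≅ Z^4
Ȟ^1 = (12 − 4) − 8 = 0, so Ȟ^1 ≅ 0
Ȟ^2 = (4 − 0) − 4 = 0, so Ȟ^2 ≅ 0


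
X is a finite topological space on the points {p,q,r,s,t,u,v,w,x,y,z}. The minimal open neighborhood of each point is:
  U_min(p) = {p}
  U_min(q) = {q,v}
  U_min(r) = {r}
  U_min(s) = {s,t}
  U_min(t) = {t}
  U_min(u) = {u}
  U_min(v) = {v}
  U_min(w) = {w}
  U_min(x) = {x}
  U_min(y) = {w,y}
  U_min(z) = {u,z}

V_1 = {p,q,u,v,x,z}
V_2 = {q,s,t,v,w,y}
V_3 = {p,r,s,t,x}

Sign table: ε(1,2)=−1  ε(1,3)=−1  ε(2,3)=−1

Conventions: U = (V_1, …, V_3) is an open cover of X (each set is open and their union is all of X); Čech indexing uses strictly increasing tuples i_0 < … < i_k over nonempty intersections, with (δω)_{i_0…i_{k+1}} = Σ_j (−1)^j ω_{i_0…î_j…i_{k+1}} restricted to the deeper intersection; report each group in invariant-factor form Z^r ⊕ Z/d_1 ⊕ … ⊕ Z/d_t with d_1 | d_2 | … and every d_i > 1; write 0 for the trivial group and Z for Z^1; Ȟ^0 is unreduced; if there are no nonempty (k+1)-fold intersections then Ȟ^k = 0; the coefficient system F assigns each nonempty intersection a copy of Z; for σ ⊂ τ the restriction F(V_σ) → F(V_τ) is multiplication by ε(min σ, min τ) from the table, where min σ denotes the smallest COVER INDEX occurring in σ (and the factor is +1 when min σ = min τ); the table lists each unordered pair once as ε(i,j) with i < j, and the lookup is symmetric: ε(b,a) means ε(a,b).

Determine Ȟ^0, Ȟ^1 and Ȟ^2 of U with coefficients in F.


nerve of the cover:
  V12={q,v} V13={p,x} V23={s,t}
C dims 3,3; δ0: rk 3, SNF 1^2·2
Ȟ^0 = (3 − 3) − 0 = 0, so Ȟ^0 ≅ 0
Ȟ^1 = (3 − 0) − 3 = 0 plus torsion [2], so Ȟ^1 ≅ Z/2
Ȟ^2 = (0 − 0) − 0 = 0, so Ȟ^2 ≅ 0

Ȟ^0 ≅ 0, Ȟ^1 ≅ Z/2 and Ȟ^2 ≅ 0


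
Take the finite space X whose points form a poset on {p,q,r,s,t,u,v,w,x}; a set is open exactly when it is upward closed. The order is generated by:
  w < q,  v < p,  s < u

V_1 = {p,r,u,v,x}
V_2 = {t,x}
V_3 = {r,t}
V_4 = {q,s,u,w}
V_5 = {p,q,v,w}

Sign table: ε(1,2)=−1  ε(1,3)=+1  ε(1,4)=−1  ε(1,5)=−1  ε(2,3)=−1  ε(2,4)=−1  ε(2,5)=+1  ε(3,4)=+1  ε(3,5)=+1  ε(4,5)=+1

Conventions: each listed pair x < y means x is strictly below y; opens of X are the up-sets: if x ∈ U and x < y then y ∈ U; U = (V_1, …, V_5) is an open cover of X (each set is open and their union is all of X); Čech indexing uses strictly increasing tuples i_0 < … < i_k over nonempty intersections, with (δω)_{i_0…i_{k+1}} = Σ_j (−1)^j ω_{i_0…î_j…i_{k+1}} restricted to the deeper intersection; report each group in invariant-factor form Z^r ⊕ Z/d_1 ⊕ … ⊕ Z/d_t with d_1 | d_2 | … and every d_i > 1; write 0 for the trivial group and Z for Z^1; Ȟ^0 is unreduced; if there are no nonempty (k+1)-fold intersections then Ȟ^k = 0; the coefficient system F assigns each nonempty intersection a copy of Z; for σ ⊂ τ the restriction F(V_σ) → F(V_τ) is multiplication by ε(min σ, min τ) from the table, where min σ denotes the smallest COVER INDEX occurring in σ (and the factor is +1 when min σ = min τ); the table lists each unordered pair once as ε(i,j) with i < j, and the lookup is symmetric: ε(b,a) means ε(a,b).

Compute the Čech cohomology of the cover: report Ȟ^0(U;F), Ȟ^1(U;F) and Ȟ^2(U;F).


Ȟ^0(U;F) ≅ Z, Ȟ^1(U;F) ≅ Z^2, Ȟ^2(U;F) ≅ 0

nonempty intersections:
  V12={x} V13={r} V14={u} V15={p,v} V23={t} V45={q,w}
C dims 5,6; δ0: rk 4, SNF 1^4
Ȟ^0: (5−4)−0=1 ⇒ Z
Ȟ^1: (6−0)−4=2 ⇒ Z^2
Ȟ^2: (0−0)−0=0 ⇒ 0


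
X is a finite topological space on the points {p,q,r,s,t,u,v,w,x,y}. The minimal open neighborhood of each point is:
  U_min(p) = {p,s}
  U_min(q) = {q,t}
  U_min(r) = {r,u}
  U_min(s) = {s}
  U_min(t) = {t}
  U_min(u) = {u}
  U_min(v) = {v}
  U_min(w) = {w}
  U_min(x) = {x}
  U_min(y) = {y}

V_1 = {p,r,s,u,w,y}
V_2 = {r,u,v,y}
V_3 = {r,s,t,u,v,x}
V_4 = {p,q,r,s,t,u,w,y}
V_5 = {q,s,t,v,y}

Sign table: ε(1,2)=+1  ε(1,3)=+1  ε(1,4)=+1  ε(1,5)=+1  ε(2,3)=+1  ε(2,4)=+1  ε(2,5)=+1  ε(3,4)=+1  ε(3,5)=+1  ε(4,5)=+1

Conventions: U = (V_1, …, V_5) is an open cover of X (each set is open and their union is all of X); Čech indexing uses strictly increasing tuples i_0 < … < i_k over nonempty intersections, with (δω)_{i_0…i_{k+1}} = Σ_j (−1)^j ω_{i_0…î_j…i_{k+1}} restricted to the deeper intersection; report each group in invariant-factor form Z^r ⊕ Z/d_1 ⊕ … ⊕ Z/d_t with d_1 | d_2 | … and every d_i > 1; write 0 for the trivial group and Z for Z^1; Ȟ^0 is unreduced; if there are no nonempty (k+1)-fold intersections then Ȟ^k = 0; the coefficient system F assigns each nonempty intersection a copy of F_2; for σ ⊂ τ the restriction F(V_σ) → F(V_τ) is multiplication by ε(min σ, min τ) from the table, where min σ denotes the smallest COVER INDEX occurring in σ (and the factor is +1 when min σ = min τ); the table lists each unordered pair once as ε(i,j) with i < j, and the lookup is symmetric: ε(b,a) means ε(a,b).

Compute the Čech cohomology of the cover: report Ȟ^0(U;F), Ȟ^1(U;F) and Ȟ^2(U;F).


Ȟ^0 ≅ Z/2, Ȟ^1 ≅ 0, Ȟ^2 ≅ Z/2

nonempty overlaps:
  V12={r,u,y} V13={r,s,u} V14={p,r,s,u,w,y} V15={s,y} V23={r,u,v} V24={r,u,y} V25={v,y} V34={r,s,t,u} V35={s,t,v} V45={q,s,t,y}
  V123={r,u} V124={r,u,y} V125={y} V134={r,s,u} V135={s} V145={s,y} V234={r,u} V235={v} V245={y} V345={s,t}
  V1234={r,u} V1245={y} V1345={s}
C dims 5,10,10,3; δ0: rk_F2 4; δ1: rk_F2 6; δ2: rk_F2 3
degree 0: 5−4−0 = 1 → Ȟ^0 ≅ Z/2
degree 1: 10−6−4 = 0 → Ȟ^1 ≅ 0
degree 2: 10−3−6 = 1 → Ȟ^2 ≅ Z/2


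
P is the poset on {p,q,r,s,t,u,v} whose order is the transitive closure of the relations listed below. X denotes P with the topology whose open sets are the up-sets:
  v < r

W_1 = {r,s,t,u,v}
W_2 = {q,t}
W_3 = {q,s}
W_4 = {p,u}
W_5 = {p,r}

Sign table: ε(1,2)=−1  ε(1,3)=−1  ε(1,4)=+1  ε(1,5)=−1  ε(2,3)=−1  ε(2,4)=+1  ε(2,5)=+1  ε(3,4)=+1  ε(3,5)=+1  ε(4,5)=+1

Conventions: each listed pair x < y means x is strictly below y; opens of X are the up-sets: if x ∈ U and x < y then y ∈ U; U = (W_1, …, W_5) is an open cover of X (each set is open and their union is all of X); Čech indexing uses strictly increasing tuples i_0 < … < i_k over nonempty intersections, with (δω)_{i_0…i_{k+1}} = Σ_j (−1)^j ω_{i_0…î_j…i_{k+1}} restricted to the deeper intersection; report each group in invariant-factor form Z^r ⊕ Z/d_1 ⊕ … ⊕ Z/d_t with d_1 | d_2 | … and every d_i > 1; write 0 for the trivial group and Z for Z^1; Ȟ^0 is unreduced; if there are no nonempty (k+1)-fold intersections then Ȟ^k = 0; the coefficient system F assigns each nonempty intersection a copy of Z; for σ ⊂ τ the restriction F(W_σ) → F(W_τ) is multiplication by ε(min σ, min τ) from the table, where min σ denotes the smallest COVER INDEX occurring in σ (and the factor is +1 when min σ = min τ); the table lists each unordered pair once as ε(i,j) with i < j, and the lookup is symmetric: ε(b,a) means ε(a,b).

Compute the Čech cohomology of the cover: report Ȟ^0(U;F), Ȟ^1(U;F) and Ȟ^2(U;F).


Ȟ^0(U;F) ≅ 0, Ȟ^1(U;F) ≅ Z ⊕ Z/2, Ȟ^2(U;F) ≅ 0

nonempty intersections:
  W12={t} W13={s} W14={u} W15={r} W23={q} W45={p}
C dims 5,6; δ0: rk 5, SNF 1^4·2
Ȟ^0: (5−5)−0=0 ⇒ 0
Ȟ^1: (6−0)−5=1 plus torsion [2] ⇒ Z ⊕ Z/2
Ȟ^2: (0−0)−0=0 ⇒ 0


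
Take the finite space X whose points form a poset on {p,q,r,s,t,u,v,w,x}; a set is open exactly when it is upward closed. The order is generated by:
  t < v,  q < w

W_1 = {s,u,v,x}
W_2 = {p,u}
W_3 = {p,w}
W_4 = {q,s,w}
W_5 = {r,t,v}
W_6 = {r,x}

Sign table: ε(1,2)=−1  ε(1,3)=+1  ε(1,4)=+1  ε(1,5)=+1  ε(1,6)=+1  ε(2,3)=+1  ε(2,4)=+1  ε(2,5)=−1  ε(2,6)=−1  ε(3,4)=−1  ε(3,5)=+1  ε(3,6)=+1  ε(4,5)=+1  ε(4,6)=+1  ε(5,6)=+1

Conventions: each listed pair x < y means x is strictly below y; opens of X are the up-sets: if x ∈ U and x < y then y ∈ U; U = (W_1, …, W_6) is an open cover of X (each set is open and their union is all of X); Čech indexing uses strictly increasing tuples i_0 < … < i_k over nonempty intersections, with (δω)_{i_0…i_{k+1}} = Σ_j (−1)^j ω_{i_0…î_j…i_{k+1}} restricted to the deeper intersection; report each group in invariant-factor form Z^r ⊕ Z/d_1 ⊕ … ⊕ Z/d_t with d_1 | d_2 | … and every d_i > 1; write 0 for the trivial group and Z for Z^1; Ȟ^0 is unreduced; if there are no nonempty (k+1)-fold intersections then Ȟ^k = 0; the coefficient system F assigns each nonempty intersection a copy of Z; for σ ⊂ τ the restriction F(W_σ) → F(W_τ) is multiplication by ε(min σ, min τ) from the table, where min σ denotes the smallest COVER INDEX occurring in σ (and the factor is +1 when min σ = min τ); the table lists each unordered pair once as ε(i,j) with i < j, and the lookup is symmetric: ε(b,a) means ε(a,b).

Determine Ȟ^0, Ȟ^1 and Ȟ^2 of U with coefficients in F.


Ȟ^0 = Z; Ȟ^1 = Z^2; Ȟ^2 = 0

nerve simplices:
  W12={u} W14={s} W15={v} W16={x} W23={p} W34={w} W56={r}
C dims 6,7; δ0: rk 5, SNF 1^5
degree 0: 6−5−0 = 1 → Ȟ^0 ≅ Z
degree 1: 7−0−5 = 2 → Ȟ^1 ≅ Z^2
degree 2: 0−0−0 = 0 → Ȟ^2 ≅ 0


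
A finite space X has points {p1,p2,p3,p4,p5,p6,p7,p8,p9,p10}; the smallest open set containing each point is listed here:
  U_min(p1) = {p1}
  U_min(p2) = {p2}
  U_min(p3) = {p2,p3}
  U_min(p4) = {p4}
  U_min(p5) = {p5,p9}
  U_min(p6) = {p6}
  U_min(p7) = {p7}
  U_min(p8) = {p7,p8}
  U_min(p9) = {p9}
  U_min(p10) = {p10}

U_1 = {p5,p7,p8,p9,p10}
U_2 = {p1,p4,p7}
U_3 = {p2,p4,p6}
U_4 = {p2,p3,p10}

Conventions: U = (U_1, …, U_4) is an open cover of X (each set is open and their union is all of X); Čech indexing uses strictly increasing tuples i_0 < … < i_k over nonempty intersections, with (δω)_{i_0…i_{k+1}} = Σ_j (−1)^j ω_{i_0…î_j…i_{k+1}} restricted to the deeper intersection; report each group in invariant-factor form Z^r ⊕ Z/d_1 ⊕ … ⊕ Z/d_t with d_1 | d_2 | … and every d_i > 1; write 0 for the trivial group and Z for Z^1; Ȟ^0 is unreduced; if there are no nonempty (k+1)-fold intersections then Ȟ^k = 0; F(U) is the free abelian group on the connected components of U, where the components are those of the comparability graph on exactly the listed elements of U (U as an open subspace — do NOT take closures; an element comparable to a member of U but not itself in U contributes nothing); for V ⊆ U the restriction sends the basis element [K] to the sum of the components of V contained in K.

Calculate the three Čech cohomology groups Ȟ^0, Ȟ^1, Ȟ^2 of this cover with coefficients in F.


intersection data:
  U12={p7} U14={p10} U23={p4} U34={p2}
components per intersection:
  U1: {p5,p9} {p7,p8} {p10}
  U2: {p1} {p4} {p7}
  U3: {p2} {p4} {p6}
  U4: {p2,p3} {p10}
  U12: {p7}
  U14: {p10}
  U23: {p4}
  U34: {p2}
C dims 11,4; δ0: rk 4, SNF 1^4
Ȟ^0 = (11 − 4) − 0 = 7, so Ȟ^0 ≅ Z^7
Ȟ^1 = (4 − 0) − 4 = 0, so Ȟ^1 ≅ 0
Ȟ^2 = (0 − 0) − 0 = 0, so Ȟ^2 ≅ 0

Ȟ^0 = Z^7; Ȟ^1 = 0; Ȟ^2 = 0


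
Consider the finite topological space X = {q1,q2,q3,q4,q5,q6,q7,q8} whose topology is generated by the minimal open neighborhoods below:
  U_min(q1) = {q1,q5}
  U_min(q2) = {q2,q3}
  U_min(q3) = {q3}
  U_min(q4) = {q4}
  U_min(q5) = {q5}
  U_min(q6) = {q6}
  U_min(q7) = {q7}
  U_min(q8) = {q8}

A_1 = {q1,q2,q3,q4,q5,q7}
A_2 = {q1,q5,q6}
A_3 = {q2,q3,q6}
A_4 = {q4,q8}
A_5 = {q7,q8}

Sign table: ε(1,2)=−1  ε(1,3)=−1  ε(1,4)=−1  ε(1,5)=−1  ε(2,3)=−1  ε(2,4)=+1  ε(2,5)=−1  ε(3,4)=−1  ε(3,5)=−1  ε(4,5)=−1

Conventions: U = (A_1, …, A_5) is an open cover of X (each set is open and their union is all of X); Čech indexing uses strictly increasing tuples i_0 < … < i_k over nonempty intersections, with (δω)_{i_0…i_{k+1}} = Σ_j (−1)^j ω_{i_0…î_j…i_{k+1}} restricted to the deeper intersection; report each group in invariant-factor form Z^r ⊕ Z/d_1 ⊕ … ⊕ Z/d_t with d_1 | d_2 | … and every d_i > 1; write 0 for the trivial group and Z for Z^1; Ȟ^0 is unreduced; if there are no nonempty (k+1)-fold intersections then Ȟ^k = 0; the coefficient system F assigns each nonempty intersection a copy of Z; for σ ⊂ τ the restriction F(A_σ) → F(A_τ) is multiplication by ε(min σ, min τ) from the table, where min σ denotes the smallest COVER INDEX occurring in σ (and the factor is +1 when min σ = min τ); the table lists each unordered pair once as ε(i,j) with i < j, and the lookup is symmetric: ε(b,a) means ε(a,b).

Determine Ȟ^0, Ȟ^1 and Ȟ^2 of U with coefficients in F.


nonempty intersections:
  A12={q1,q5} A13={q2,q3} A14={q4} A15={q7} A23={q6} A45={q8}
C dims 5,6; δ0: rk 5, SNF 1^4·2
Ȟ^0: (5−5)−0=0 ⇒ 0
Ȟ^1: (6−0)−5=1 plus torsion [2] ⇒ Z ⊕ Z/2
Ȟ^2: (0−0)−0=0 ⇒ 0

Ȟ^0 ≅ 0, Ȟ^1 ≅ Z ⊕ Z/2, Ȟ^2 ≅ 0


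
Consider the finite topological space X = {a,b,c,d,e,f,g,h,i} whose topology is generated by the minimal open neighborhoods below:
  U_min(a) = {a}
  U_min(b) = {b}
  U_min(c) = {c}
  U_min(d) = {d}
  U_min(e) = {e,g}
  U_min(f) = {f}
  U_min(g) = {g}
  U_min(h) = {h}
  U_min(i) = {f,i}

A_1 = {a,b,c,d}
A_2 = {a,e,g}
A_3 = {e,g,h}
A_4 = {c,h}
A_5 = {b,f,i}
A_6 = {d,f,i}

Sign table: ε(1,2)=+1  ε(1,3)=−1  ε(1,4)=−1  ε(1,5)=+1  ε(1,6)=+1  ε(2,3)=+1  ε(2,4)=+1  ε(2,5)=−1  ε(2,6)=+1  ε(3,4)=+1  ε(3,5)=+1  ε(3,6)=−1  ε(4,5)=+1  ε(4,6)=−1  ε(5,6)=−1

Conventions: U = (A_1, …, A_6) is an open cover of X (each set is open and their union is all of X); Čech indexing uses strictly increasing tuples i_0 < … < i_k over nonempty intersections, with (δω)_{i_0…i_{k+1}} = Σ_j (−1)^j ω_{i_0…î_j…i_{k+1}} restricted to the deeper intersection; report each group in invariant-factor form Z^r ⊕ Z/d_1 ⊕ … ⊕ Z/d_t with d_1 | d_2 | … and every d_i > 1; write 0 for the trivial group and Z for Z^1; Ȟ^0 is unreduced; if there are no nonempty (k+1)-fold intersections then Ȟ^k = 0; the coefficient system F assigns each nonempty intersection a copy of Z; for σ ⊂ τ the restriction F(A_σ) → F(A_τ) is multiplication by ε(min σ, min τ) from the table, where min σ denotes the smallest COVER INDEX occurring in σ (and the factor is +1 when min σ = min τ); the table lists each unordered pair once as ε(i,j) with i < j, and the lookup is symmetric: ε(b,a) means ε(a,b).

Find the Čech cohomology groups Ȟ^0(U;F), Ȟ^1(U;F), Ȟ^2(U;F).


Ȟ^0 = 0, Ȟ^1 = Z ⊕ Z/2, Ȟ^2 = 0

nerve of the cover:
  A12={a} A14={c} A15={b} A16={d} A23={e,g} A34={h} A56={f,i}
C dims 6,7; δ0: rk 6, SNF 1^5·2
Ȟ^0 = (6 − 6) − 0 = 0, so Ȟ^0 ≅ 0
Ȟ^1 = (7 − 0) − 6 = 1 plus torsion [2], so Ȟ^1 ≅ Z ⊕ Z/2
Ȟ^2 = (0 − 0) − 0 = 0, so Ȟ^2 ≅ 0


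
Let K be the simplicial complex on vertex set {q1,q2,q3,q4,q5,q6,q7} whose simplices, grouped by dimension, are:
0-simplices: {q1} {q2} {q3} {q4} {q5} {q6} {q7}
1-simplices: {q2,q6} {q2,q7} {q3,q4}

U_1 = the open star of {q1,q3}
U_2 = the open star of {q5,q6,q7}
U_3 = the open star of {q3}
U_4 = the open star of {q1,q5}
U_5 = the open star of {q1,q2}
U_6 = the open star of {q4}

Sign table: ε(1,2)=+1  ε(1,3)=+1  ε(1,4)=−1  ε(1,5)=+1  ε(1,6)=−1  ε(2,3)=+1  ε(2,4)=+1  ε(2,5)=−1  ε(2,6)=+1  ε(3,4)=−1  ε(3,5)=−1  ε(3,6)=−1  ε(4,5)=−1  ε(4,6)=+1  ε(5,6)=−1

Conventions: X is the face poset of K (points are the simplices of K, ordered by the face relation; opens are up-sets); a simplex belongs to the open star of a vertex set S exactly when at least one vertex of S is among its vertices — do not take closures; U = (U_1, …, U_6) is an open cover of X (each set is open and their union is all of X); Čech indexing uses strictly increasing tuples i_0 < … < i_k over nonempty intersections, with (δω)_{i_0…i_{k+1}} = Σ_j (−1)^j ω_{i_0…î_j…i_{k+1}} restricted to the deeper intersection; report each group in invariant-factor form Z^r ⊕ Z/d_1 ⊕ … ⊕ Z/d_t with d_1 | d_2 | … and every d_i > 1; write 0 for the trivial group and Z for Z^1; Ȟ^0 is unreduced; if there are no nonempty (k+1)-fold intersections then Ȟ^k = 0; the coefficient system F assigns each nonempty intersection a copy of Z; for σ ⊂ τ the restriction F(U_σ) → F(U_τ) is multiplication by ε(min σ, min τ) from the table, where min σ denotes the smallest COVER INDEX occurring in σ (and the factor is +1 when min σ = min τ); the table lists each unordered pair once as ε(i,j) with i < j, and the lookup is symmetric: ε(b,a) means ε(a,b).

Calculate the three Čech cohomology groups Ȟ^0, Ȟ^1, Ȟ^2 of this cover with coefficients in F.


Ȟ^0 ≅ Z, Ȟ^1 ≅ Z and Ȟ^2 ≅ 0

cover nerve:
  U1={{q1},{q3},{q3,q4}} U2={{q5},{q6},{q7},{q2,q6},{q2,q7}} U3={{q3},{q3,q4}} U4={{q1},{q5}} U5={{q1},{q2},{q2,q6},{q2,q7}} U6={{q4},{q3,q4}}
  U13={{q3},{q3,q4}} U14={{q1}} U15={{q1}} U16={{q3,q4}} U24={{q5}} U25={{q2,q6},{q2,q7}} U36={{q3,q4}} U45={{q1}}
  U136={{q3,q4}} U145={{q1}}
C dims 6,8,2; δ0: rk 5, SNF 1^5; δ1: rk 2, SNF 1^2
Ȟ^0: (6−5)−0=1 ⇒ Z
Ȟ^1: (8−2)−5=1 ⇒ Z
Ȟ^2: (2−0)−2=0 ⇒ 0


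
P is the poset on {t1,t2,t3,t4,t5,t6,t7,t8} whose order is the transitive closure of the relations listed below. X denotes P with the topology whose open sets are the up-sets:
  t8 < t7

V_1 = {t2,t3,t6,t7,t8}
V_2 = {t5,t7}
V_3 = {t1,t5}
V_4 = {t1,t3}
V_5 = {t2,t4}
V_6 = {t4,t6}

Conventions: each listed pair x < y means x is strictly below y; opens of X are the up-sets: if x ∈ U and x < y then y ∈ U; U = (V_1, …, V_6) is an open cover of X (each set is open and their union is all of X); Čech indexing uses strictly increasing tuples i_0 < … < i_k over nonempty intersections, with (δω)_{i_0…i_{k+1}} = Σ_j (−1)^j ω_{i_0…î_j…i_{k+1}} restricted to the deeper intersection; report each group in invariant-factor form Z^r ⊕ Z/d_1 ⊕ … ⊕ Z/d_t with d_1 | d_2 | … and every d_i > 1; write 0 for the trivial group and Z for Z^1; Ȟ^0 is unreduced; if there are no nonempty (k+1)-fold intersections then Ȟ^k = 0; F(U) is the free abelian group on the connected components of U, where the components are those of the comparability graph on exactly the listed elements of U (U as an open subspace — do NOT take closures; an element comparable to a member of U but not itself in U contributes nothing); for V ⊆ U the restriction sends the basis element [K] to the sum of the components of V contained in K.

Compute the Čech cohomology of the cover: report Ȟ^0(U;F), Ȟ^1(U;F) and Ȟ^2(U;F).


Ȟ^0 ≅ Z^7; Ȟ^1 ≅ 0; Ȟ^2 ≅ 0

nerve simplices:
  V12={t7} V14={t3} V15={t2} V16={t6} V23={t5} V34={t1} V56={t4}
components per intersection:
  V1: {t2} {t3} {t6} {t7,t8}
  V2: {t5} {t7}
  V3: {t1} {t5}
  V4: {t1} {t3}
  V5: {t2} {t4}
  V6: {t4} {t6}
  V12: {t7}
  V14: {t3}
  V15: {t2}
  V16: {t6}
  V23: {t5}
  V34: {t1}
  V56: {t4}
C dims 14,7; δ0: rk 7, SNF 1^7
degree 0: 14−7−0 = 7 → Ȟ^0 ≅ Z^7
degree 1: 7−0−7 = 0 → Ȟ^1 ≅ 0
degree 2: 0−0−0 = 0 → Ȟ^2 ≅ 0


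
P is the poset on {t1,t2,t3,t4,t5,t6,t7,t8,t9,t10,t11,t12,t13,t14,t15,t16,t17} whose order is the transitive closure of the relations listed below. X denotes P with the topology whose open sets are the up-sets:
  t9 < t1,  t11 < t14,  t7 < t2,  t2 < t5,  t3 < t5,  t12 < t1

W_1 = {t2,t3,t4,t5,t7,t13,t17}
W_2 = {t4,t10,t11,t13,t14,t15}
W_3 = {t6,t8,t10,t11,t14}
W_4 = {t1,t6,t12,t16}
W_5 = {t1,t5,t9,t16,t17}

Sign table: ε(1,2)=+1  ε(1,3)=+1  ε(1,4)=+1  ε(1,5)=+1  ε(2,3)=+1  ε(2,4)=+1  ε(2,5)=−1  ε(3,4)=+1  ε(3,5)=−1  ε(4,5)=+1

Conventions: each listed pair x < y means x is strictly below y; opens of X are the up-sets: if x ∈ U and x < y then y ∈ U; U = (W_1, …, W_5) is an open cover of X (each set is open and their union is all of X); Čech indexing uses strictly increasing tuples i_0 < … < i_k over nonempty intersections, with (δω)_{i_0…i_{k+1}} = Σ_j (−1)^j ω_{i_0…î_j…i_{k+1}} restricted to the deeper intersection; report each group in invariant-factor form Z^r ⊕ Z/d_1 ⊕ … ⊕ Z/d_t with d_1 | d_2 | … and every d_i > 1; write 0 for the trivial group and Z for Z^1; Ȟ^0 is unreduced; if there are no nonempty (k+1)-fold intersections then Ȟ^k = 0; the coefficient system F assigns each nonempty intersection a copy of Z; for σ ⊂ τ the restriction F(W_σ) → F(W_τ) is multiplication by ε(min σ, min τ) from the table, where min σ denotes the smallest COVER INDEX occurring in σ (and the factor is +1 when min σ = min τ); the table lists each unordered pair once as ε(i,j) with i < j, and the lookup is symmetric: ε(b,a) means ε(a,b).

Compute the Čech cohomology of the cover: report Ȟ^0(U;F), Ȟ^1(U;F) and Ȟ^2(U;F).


nonempty intersections:
  W12={t4,t13} W15={t5,t17} W23={t10,t11,t14} W34={t6} W45={t1,t16}
C dims 5,5; δ0: rk 4, SNF 1^4
Ȟ^0: (5−4)−0=1 ⇒ Z
Ȟ^1: (5−0)−4=1 ⇒ Z
Ȟ^2: (0−0)−0=0 ⇒ 0

Ȟ^0(U;F) ≅ Z, Ȟ^1(U;F) ≅ Z and Ȟ^2(U;F) ≅ 0


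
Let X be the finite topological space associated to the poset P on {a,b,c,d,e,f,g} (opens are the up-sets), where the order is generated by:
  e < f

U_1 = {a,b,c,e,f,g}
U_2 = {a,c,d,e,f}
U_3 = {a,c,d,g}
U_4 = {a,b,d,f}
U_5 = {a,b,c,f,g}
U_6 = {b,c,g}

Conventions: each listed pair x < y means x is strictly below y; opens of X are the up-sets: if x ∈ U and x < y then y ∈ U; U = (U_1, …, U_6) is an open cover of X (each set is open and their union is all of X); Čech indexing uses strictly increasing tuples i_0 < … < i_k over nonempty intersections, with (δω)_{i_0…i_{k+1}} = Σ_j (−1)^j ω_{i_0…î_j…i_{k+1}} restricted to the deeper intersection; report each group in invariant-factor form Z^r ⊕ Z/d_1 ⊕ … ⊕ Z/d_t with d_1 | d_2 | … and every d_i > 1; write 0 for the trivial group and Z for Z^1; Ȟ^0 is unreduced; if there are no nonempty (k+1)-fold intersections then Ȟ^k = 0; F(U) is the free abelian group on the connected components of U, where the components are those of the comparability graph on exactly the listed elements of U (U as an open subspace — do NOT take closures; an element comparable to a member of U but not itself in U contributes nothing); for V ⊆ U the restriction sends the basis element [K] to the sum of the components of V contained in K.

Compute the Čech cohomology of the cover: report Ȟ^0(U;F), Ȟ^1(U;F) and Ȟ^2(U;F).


nonempty overlaps:
  U12={a,c,e,f} U13={a,c,g} U14={a,b,f} U15={a,b,c,f,g} U16={b,c,g} U23={a,c,d} U24={a,d,f} U25={a,c,f} U26={c} U34={a,d} U35={a,c,g} U36={c,g} U45={a,b,f} U46={b} U56={b,c,g}
  U123={a,c} U124={a,f} U125={a,c,f} U126={c} U134={a} U135={a,c,g} U136={c,g} U145={a,b,f} U146={b} U156={b,c,g} U234={a,d} U235={a,c} U236={c} U245={a,f} U256={c} U345={a} U356={c,g} U456={b}
  U1234={a} U1235={a,c} U1236={c} U1245={a,f} U1256={c} U1345={a} U1356={c,g} U1456={b} U2345={a} U2356={c}
  U12345={a} U12356={c}
components per intersection:
  U1: {a} {b} {c} {e,f} {g}
  U2: {a} {c} {d} {e,f}
  U3: {a} {c} {d} {g}
  U4: {a} {b} {d} {f}
  U5: {a} {b} {c} {f} {g}
  U6: {b} {c} {g}
  U12: {a} {c} {e,f}
  U13: {a} {c} {g}
  U14: {a} {b} {f}
  U15: {a} {b} {c} {f} {g}
  U16: {b} {c} {g}
  U23: {a} {c} {d}
  U24: {a} {d} {f}
  U25: {a} {c} {f}
  U26: {c}
  U34: {a} {d}
  U35: {a} {c} {g}
  U36: {c} {g}
  U45: {a} {b} {f}
  U46: {b}
  U56: {b} {c} {g}
  U123: {a} {c}
  U124: {a} {f}
  U125: {a} {c} {f}
  U126: {c}
  U134: {a}
  U135: {a} {c} {g}
  U136: {c} {g}
  U145: {a} {b} {f}
  U146: {b}
  U156: {b} {c} {g}
  U234: {a} {d}
  U235: {a} {c}
  U236: {c}
  U245: {a} {f}
  U256: {c}
  U345: {a}
  U356: {c} {g}
  U456: {b}
  U1234: {a}
  U1235: {a} {c}
  U1236: {c}
  U1245: {a} {f}
  U1256: {c}
  U1345: {a}
  U1356: {c} {g}
  U1456: {b}
  U2345: {a}
  U2356: {c}
  U12345: {a}
  U12356: {c}
C dims 25,41,33,13; δ0: rk 19, SNF 1^19; δ1: rk 22, SNF 1^22; δ2: rk 11, SNF 1^11
degree 0: 25−19−0 = 6 → Ȟ^0 ≅ Z^6
degree 1: 41−22−19 = 0 → Ȟ^1 ≅ 0
degree 2: 33−11−22 = 0 → Ȟ^2 ≅ 0

Ȟ^0(U;F) ≅ Z^6,  Ȟ^1(U;F) ≅ 0,  Ȟ^2(U;F) ≅ 0


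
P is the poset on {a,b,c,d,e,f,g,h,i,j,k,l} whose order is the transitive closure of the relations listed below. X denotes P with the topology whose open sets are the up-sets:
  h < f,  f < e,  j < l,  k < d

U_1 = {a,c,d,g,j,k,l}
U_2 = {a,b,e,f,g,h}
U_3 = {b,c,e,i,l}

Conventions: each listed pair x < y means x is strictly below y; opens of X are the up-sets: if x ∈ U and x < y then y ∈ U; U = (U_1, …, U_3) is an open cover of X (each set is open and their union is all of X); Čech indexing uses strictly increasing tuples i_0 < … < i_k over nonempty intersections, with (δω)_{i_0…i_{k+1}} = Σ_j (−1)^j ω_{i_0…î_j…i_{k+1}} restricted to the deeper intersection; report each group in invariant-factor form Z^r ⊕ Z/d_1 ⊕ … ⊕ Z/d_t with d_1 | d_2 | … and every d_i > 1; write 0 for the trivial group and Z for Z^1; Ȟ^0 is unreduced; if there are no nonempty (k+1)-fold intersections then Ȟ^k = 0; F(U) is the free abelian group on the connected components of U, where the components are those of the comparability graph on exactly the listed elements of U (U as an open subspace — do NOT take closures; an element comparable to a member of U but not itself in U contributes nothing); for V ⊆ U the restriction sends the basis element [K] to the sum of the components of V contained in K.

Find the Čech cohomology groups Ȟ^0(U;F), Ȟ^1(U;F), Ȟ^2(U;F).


nerve of the cover:
  U12={a,g} U13={c,l} U23={b,e}
components per intersection:
  U1: {a} {c} {d,k} {g} {j,l}
  U2: {a} {b} {e,f,h} {g}
  U3: {b} {c} {e} {i} {l}
  U12: {a} {g}
  U13: {c} {l}
  U23: {b} {e}
C dims 14,6; δ0: rk 6, SNF 1^6
Ȟ^0 = (14 − 6) − 0 = 8, so Ȟ^0 ≅ Z^8
Ȟ^1 = (6 − 0) − 6 = 0, so Ȟ^1 ≅ 0
Ȟ^2 = (0 − 0) − 0 = 0, so Ȟ^2 ≅ 0

Ȟ^0(U;F) ≅ Z^8, Ȟ^1(U;F) ≅ 0, Ȟ^2(U;F) ≅ 0


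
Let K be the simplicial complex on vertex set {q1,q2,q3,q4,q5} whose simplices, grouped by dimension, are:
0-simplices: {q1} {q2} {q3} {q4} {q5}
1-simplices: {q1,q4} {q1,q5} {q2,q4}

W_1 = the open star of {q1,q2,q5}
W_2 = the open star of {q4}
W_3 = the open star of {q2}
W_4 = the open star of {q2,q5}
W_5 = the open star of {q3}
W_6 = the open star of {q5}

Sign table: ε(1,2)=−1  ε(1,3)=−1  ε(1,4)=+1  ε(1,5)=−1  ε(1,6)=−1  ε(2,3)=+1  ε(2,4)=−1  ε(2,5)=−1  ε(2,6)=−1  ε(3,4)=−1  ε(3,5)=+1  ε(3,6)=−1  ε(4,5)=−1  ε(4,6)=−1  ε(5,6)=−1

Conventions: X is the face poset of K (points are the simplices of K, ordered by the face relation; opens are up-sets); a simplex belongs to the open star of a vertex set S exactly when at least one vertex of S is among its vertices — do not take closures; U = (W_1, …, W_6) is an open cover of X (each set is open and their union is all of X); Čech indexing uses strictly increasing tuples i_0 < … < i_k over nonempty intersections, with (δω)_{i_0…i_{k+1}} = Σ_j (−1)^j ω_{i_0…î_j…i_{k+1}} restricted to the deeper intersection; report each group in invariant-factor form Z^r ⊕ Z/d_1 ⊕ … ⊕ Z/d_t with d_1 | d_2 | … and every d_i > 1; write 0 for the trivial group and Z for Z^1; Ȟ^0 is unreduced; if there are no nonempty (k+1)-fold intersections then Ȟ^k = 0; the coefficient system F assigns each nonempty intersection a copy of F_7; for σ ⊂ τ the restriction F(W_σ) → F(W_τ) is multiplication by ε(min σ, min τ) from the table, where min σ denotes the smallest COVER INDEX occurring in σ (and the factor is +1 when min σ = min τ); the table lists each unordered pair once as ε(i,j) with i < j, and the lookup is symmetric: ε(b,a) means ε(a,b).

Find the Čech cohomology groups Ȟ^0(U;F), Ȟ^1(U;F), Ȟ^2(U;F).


Ȟ^0 = Z/7 ⊕ Z/7,  Ȟ^1 = 0,  Ȟ^2 = 0

nonempty overlaps:
  W1={{q1},{q2},{q5},{q1,q4},{q1,q5},{q2,q4}} W2={{q4},{q1,q4},{q2,q4}} W3={{q2},{q2,q4}} W4={{q2},{q5},{q1,q5},{q2,q4}} W5={{q3}} W6={{q5},{q1,q5}}
  W12={{q1,q4},{q2,q4}} W13={{q2},{q2,q4}} W14={{q2},{q5},{q1,q5},{q2,q4}} W16={{q5},{q1,q5}} W23={{q2,q4}} W24={{q2,q4}} W34={{q2},{q2,q4}} W46={{q5},{q1,q5}}
  W123={{q2,q4}} W124={{q2,q4}} W134={{q2},{q2,q4}} W146={{q5},{q1,q5}} W234={{q2,q4}}
  W1234={{q2,q4}}
C dims 6,8,5,1; δ0: rk_F7 4; δ1: rk_F7 4; δ2: rk_F7 1
degree 0: 6−4−0 = 2 → Ȟ^0 ≅ Z/7 ⊕ Z/7
degree 1: 8−4−4 = 0 → Ȟ^1 ≅ 0
degree 2: 5−1−4 = 0 → Ȟ^2 ≅ 0


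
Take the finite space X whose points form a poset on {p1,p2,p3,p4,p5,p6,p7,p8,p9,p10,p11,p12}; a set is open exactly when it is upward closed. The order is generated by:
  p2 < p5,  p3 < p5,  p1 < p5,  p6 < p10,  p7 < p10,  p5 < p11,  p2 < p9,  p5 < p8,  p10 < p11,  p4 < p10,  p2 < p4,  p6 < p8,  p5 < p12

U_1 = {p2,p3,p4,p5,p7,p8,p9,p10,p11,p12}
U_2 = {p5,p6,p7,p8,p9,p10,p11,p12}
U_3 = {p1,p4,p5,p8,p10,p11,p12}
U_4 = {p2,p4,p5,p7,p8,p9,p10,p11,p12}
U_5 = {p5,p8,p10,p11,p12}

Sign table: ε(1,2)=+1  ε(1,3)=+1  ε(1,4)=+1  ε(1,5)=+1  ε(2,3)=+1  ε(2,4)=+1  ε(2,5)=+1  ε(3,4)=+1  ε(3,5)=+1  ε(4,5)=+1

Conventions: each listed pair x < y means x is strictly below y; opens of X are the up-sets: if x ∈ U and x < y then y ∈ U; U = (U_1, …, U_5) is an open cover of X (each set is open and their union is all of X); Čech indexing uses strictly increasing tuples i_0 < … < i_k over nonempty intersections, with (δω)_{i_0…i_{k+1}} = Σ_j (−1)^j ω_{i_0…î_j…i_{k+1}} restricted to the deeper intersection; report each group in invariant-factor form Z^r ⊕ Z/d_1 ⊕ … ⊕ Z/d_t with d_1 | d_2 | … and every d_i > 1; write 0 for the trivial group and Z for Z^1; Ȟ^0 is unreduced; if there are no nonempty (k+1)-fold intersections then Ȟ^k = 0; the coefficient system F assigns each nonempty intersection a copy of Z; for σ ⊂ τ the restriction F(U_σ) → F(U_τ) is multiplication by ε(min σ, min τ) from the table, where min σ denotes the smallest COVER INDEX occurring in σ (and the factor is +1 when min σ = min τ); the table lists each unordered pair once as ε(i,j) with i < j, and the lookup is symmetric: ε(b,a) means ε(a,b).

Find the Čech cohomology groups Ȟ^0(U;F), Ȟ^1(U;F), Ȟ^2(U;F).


Ȟ^0 = Z, Ȟ^1 = 0 and Ȟ^2 = 0

nonempty intersections:
  U12={p5,p7,p8,p9,p10,p11,p12} U13={p4,p5,p8,p10,p11,p12} U14={p2,p4,p5,p7,p8,p9,p10,p11,p12} U15={p5,p8,p10,p11,p12} U23={p5,p8,p10,p11,p12} U24={p5,p7,p8,p9,p10,p11,p12} U25={p5,p8,p10,p11,p12} U34={p4,p5,p8,p10,p11,p12} U35={p5,p8,p10,p11,p12} U45={p5,p8,p10,p11,p12}
  U123={p5,p8,p10,p11,p12} U124={p5,p7,p8,p9,p10,p11,p12} U125={p5,p8,p10,p11,p12} U134={p4,p5,p8,p10,p11,p12} U135={p5,p8,p10,p11,p12} U145={p5,p8,p10,p11,p12} U234={p5,p8,p10,p11,p12} U235={p5,p8,p10,p11,p12} U245={p5,p8,p10,p11,p12} U345={p5,p8,p10,p11,p12}
  U1234={p5,p8,p10,p11,p12} U1235={p5,p8,p10,p11,p12} U1245={p5,p8,p10,p11,p12} U1345={p5,p8,p10,p11,p12} U2345={p5,p8,p10,p11,p12}
  U12345={p5,p8,p10,p11,p12}
C dims 5,10,10,5; δ0: rk 4, SNF 1^4; δ1: rk 6, SNF 1^6; δ2: rk 4, SNF 1^4
Ȟ^0: (5−4)−0=1 ⇒ Z
Ȟ^1: (10−6)−4=0 ⇒ 0
Ȟ^2: (10−4)−6=0 ⇒ 0


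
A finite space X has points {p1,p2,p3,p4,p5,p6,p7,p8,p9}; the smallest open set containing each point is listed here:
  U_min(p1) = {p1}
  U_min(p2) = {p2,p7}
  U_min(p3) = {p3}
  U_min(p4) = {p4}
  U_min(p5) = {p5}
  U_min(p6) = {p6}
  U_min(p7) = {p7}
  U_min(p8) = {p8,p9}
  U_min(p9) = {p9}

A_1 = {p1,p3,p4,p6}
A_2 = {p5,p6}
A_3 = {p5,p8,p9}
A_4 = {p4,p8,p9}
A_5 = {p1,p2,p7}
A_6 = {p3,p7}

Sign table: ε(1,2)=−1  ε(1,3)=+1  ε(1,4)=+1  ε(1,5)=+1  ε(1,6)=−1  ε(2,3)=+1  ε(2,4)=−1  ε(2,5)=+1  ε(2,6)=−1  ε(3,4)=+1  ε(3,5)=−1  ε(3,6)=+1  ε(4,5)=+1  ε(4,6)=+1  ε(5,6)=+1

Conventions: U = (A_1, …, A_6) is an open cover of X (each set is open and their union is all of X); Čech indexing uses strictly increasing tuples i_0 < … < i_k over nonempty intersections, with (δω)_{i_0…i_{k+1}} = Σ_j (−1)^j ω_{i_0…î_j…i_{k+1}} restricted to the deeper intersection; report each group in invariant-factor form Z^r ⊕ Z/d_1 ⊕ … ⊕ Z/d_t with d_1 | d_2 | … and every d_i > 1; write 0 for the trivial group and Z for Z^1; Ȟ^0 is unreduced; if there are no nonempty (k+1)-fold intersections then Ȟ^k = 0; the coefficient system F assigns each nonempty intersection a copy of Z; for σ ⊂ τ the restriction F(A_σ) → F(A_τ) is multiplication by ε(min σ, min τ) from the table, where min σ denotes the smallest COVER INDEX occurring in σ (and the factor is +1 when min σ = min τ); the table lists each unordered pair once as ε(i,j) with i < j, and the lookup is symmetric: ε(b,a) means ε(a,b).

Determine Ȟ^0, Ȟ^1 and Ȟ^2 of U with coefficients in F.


Ȟ^0 ≅ 0, Ȟ^1 ≅ Z ⊕ Z/2 and Ȟ^2 ≅ 0

intersection data:
  A12={p6} A14={p4} A15={p1} A16={p3} A23={p5} A34={p8,p9} A56={p7}
C dims 6,7; δ0: rk 6, SNF 1^5·2
Ȟ^0 = (6 − 6) − 0 = 0, so Ȟ^0 ≅ 0
Ȟ^1 = (7 − 0) − 6 = 1 plus torsion [2], so Ȟ^1 ≅ Z ⊕ Z/2
Ȟ^2 = (0 − 0) − 0 = 0, so Ȟ^2 ≅ 0


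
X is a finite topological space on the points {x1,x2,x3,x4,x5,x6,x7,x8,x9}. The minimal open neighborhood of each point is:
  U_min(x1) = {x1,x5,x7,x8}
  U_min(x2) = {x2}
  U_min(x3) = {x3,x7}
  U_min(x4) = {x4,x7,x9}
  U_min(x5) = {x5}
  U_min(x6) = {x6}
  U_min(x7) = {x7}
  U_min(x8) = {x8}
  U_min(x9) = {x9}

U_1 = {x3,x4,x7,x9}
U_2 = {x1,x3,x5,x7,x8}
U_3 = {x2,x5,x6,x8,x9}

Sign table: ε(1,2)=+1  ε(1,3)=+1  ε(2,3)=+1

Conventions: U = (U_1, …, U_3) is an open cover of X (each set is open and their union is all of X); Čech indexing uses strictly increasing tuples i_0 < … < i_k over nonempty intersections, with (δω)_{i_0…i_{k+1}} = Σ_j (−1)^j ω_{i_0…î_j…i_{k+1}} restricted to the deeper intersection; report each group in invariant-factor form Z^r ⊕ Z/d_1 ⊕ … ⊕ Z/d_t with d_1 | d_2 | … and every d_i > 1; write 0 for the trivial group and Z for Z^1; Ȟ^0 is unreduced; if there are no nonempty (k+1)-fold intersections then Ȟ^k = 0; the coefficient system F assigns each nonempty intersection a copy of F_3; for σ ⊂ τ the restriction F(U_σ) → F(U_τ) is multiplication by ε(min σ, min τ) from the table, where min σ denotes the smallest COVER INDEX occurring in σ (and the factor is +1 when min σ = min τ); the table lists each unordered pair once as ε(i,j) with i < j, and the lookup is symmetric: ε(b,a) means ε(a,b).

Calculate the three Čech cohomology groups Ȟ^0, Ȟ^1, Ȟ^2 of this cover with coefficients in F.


Ȟ^0(U;F) ≅ Z/3; Ȟ^1(U;F) ≅ Z/3; Ȟ^2(U;F) ≅ 0

cover nerve:
  U12={x3,x7} U13={x9} U23={x5,x8}
C dims 3,3; δ0: rk_F3 2
Ȟ^0: (3−2)−0=1 ⇒ Z/3
Ȟ^1: (3−0)−2=1 ⇒ Z/3
Ȟ^2: (0−0)−0=0 ⇒ 0


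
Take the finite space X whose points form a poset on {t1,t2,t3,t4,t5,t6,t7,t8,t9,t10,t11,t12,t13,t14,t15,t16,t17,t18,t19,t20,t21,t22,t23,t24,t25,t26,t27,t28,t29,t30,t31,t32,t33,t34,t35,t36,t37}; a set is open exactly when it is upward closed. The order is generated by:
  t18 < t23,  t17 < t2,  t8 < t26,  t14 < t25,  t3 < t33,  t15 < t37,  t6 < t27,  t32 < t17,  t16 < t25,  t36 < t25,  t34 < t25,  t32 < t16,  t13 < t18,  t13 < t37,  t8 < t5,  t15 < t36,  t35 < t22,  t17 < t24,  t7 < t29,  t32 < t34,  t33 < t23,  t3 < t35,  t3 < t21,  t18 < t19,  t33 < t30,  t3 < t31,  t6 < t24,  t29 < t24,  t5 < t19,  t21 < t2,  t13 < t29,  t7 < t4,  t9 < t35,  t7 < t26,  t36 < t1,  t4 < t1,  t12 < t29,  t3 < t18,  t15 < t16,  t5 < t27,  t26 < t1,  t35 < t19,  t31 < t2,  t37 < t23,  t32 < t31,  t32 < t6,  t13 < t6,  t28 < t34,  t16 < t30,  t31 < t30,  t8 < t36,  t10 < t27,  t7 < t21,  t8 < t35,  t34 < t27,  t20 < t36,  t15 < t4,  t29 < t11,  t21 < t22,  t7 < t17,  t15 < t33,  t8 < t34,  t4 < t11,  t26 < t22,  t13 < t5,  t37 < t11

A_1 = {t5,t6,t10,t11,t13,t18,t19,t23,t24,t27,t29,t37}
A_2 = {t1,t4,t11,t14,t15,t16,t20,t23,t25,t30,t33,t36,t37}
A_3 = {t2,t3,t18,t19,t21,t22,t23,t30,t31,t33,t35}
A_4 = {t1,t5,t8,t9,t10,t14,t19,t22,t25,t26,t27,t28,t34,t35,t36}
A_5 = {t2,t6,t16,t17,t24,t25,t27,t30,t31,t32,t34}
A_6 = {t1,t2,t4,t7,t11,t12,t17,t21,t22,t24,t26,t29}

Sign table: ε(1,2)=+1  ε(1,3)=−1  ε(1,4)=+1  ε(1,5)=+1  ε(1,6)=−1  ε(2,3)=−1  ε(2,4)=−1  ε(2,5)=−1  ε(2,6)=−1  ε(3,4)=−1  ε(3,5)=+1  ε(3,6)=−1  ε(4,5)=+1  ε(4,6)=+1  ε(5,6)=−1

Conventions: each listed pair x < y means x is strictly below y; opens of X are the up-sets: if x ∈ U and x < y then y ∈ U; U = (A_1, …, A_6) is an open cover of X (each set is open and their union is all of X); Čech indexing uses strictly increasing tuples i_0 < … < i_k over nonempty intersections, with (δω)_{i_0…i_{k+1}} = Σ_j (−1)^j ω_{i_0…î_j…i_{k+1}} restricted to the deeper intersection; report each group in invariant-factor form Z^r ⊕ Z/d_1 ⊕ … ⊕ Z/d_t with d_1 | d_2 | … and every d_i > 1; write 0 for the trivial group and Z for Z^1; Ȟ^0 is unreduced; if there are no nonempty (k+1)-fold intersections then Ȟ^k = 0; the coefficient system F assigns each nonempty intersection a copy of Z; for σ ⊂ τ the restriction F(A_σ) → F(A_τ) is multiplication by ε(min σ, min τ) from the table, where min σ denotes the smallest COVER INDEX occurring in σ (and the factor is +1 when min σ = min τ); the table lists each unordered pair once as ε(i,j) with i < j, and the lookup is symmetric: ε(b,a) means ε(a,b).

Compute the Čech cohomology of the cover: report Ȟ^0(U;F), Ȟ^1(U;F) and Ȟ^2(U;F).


Ȟ^0 ≅ 0, Ȟ^1 ≅ Z/2 and Ȟ^2 ≅ Z

nonempty overlaps:
  A12={t11,t23,t37} A13={t18,t19,t23} A14={t5,t10,t19,t27} A15={t6,t24,t27} A16={t11,t24,t29} A23={t23,t30,t33} A24={t1,t14,t25,t36} A25={t16,t25,t30} A26={t1,t4,t11} A34={t19,t22,t35} A35={t2,t30,t31} A36={t2,t21,t22} A45={t25,t27,t34} A46={t1,t22,t26} A56={t2,t17,t24}
  A123={t23} A126={t11} A134={t19} A145={t27} A156={t24} A235={t30} A245={t25} A246={t1} A346={t22} A356={t2}
C dims 6,15,10; δ0: rk 6, SNF 1^5·2; δ1: rk 9, SNF 1^9
degree 0: 6−6−0 = 0 → Ȟ^0 ≅ 0
degree 1: 15−9−6 = 0 plus torsion [2] → Ȟ^1 ≅ Z/2
degree 2: 10−0−9 = 1 → Ȟ^2 ≅ Z


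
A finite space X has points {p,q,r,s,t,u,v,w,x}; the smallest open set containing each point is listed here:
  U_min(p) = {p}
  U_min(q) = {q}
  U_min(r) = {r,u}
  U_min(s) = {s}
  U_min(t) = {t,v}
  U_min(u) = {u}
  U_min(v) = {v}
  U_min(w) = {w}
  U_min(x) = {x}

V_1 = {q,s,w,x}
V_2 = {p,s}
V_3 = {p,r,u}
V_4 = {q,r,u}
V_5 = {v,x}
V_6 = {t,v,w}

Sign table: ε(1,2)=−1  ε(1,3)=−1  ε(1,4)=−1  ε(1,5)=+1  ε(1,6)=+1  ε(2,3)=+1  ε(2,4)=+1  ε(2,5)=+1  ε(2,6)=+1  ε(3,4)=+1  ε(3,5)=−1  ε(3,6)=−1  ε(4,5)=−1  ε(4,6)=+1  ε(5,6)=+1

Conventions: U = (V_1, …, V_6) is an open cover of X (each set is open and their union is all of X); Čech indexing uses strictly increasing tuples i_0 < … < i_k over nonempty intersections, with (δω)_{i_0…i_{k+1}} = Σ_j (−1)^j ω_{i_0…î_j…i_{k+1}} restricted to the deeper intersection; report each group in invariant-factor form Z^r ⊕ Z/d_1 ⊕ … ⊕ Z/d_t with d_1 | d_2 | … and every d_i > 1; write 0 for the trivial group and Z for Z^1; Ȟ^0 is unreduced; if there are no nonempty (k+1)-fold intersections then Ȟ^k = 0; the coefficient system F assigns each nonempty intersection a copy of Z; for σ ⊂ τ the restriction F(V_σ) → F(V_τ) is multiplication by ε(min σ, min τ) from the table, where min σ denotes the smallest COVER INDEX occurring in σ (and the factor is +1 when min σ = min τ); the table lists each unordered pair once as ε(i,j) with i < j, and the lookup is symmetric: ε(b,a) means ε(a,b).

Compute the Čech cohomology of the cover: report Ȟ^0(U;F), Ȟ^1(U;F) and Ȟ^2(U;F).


nonempty intersections:
  V12={s} V14={q} V15={x} V16={w} V23={p} V34={r,u} V56={v}
C dims 6,7; δ0: rk 5, SNF 1^5
Ȟ^0: (6−5)−0=1 ⇒ Z
Ȟ^1: (7−0)−5=2 ⇒ Z^2
Ȟ^2: (0−0)−0=0 ⇒ 0

Ȟ^0 = Z, Ȟ^1 = Z^2 and Ȟ^2 = 0
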